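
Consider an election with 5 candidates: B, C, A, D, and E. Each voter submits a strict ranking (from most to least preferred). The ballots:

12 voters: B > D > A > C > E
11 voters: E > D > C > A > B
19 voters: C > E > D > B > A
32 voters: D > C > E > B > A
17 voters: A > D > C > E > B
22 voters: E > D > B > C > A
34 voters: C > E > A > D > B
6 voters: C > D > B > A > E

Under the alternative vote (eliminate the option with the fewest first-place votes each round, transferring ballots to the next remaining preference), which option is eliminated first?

Round 1: B 12, C 59, A 17, D 32, E 33. Eliminate B.

B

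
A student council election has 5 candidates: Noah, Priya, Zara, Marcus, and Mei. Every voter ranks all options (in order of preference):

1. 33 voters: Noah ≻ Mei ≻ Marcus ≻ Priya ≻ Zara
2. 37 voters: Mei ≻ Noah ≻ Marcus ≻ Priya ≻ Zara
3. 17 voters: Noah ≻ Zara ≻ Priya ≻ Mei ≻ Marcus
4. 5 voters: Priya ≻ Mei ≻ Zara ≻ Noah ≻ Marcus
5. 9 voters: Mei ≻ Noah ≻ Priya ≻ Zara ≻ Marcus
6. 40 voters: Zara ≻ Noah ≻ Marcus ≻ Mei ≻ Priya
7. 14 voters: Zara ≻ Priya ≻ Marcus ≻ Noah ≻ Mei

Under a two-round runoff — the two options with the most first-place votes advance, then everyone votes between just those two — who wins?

Round 1 first-place votes: Noah 50, Priya 5, Zara 54, Marcus 0, Mei 46.
Zara and Noah advance.
Runoff: Zara is preferred to Noah by 59 voters; Noah by 96.
Noah wins the runoff.

Noah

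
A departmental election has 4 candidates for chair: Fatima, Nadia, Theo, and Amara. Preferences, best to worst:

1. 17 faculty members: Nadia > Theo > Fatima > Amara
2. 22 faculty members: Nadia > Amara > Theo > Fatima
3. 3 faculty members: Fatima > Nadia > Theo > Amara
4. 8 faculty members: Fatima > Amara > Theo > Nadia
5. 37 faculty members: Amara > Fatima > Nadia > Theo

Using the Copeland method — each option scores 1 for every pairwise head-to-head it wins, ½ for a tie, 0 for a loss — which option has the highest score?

Fatima: beats Nadia and Theo; loses to Amara → score 2.
Nadia: beats Theo; loses to Fatima and Amara → score 1.
Theo: loses to Fatima, Nadia, and Amara → score 0.
Amara: beats Fatima, Nadia, and Theo → score 3.
Amara has the best pairwise record.

Amara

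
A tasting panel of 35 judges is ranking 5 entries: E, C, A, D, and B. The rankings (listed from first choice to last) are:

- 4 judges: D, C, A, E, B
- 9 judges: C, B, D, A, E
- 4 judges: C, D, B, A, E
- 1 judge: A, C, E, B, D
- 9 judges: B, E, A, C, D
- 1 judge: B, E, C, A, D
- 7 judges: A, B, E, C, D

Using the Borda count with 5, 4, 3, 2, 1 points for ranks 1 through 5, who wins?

E: 4·2 + 9·1 + 4·1 + 1·3 + 9·4 + 1·4 + 7·3 = 85
C: 4·4 + 9·5 + 4·5 + 1·4 + 9·2 + 1·3 + 7·2 = 120
A: 4·3 + 9·2 + 4·2 + 1·5 + 9·3 + 1·2 + 7·5 = 107
D: 4·5 + 9·3 + 4·4 + 1·1 + 9·1 + 1·1 + 7·1 = 81
B: 4·1 + 9·4 + 4·3 + 1·2 + 9·5 + 1·5 + 7·4 = 132
B has the highest Borda score (132).

B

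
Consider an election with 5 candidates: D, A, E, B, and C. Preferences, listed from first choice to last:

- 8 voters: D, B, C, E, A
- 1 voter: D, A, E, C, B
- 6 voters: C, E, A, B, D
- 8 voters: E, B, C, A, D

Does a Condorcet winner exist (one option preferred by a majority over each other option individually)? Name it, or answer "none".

none

Checking pairwise contests:
A beats D 14–9.
E beats A 22–1.
C beats E 14–9.
E beats B 15–8.
B beats C 16–7.
Every option loses at least one head-to-head, so there is no Condorcet winner.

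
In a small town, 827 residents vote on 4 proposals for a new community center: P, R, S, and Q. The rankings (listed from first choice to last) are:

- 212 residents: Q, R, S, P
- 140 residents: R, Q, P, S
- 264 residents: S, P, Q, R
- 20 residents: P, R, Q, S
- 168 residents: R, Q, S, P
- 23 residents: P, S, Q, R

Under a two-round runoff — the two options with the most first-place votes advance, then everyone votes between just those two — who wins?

Round 1 first-place votes: P 43, R 308, S 264, Q 212.
R and S advance.
Runoff: R is preferred to S by 540 voters; S by 287.
R wins the runoff.

R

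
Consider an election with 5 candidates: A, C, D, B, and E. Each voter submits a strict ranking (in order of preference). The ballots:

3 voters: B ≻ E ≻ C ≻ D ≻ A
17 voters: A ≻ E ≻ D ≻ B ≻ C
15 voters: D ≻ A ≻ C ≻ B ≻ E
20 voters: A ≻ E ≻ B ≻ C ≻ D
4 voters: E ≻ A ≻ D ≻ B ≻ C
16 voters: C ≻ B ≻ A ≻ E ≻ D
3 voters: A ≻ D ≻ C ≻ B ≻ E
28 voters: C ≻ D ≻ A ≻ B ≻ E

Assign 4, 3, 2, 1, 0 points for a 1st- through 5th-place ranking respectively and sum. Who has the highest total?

A

A: 3·0 + 17·4 + 15·3 + 20·4 + 4·3 + 16·2 + 3·4 + 28·2 = 305
C: 3·2 + 17·0 + 15·2 + 20·1 + 4·0 + 16·4 + 3·2 + 28·4 = 238
D: 3·1 + 17·2 + 15·4 + 20·0 + 4·2 + 16·0 + 3·3 + 28·3 = 198
B: 3·4 + 17·1 + 15·1 + 20·2 + 4·1 + 16·3 + 3·1 + 28·1 = 167
E: 3·3 + 17·3 + 15·0 + 20·3 + 4·4 + 16·1 + 3·0 + 28·0 = 152
A has the highest Borda score (305).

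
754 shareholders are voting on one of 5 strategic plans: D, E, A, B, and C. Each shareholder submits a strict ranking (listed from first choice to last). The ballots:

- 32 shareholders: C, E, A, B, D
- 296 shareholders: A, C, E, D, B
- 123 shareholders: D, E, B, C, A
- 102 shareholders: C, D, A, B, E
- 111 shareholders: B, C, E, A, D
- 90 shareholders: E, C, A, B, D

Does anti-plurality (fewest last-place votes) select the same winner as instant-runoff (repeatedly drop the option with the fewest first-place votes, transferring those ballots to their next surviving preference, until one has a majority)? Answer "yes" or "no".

Anti-plurality — last-place votes: D 233, E 102, A 123, B 296, C 0. Winner: C.
Instant-runoff — R1 D 123, E 90, A 296, B 111, C 134 (E out); R2 D 123, A 296, B 111, C 224 (B out); R3 D 123, A 296, C 335 (D out); R4 A 296, C 458 (C winner). Winner: C.
The two methods agree.

yes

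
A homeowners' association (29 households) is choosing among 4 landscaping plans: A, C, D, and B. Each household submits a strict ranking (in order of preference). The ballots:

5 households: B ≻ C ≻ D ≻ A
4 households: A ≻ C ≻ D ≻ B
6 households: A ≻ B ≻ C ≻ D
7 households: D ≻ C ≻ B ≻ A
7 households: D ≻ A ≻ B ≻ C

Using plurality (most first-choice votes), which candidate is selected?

First-place votes: A 10, C 0, D 14, B 5.
D has the most first-place votes.

D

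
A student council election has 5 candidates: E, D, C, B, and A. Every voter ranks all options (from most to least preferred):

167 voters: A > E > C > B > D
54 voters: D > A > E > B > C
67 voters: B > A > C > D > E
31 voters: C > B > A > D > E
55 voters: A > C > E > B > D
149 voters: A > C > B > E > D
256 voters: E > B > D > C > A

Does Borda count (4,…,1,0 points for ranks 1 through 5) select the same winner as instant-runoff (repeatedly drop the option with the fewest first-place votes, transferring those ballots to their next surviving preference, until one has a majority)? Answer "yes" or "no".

Borda — scores: E 1892, D 826, C 1460, B 1703, A 1909. Winner: A.
Instant-runoff — R1 E 256, D 54, C 31, B 67, A 371 (C out); R2 E 256, D 54, B 98, A 371 (D out); R3 E 256, B 98, A 425 (A winner). Winner: A.
The two methods agree.

yes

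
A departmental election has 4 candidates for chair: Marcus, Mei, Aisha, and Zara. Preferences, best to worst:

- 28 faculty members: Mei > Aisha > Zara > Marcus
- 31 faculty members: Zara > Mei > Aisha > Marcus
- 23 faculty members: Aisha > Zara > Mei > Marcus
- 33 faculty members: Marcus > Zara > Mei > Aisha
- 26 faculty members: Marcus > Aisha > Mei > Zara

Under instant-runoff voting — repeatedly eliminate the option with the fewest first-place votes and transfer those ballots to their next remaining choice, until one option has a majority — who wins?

Zara

Round 1: Marcus 59, Mei 28, Aisha 23, Zara 31. Eliminate Aisha.
Round 2: Marcus 59, Mei 28, Zara 54. Eliminate Mei.
Round 3: Marcus 59, Zara 82. Zara has a majority.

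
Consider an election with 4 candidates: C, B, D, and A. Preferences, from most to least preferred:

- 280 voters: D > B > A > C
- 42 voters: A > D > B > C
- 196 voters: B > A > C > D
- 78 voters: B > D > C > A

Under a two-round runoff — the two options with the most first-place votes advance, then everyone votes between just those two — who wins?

D

Round 1 first-place votes: C 0, B 274, D 280, A 42.
D and B advance.
Runoff: D is preferred to B by 322 voters; B by 274.
D wins the runoff.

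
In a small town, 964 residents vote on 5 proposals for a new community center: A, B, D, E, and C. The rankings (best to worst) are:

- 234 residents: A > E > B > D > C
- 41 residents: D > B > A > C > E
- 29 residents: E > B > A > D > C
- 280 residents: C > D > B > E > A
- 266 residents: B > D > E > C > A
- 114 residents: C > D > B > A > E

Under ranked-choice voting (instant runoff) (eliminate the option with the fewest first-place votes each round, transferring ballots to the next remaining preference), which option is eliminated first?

E

Round 1: A 234, B 266, D 41, E 29, C 394. Eliminate E.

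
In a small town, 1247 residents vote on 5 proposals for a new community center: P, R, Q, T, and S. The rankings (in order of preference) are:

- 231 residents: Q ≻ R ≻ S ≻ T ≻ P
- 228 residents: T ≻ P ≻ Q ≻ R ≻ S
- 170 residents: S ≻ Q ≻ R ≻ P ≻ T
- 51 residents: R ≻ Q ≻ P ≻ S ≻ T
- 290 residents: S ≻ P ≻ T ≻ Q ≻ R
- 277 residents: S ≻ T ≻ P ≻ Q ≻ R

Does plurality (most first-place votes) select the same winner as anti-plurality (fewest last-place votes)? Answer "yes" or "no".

no

Plurality — first-place votes: P 0, R 51, Q 231, T 228, S 737. Winner: S.
Anti-plurality — last-place votes: P 231, R 567, Q 0, T 221, S 228. Winner: Q.
The two methods disagree.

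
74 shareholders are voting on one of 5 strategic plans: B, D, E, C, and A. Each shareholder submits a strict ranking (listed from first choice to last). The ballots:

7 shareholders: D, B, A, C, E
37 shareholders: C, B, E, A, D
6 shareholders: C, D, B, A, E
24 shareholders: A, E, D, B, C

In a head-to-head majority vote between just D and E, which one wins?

E

Voters preferring D to E: 13; preferring E to D: 61.
E wins the head-to-head.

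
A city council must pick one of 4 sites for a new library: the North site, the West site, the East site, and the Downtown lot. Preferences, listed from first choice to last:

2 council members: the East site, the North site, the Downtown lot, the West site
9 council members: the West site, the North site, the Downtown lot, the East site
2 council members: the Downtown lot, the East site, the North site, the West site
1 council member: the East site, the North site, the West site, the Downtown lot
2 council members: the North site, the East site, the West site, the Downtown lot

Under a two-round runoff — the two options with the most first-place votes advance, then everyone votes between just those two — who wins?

the West site

Round 1 first-place votes: the North site 2, the West site 9, the East site 3, the Downtown lot 2.
the West site and the East site advance.
Runoff: the West site is preferred to the East site by 9 voters; the East site by 7.
the West site wins the runoff.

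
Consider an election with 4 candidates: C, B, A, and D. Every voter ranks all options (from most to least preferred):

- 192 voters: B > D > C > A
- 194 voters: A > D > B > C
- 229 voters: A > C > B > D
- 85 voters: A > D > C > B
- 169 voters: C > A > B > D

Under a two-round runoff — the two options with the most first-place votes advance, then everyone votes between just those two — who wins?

Round 1 first-place votes: C 169, B 192, A 508, D 0.
A and B advance.
Runoff: A is preferred to B by 677 voters; B by 192.
A wins the runoff.

A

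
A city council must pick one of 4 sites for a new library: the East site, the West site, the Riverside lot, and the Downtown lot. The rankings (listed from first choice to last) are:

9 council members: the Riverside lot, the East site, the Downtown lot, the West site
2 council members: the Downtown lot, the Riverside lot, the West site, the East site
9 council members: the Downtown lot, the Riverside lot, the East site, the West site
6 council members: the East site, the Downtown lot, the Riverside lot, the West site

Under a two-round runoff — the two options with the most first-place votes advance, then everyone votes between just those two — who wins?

the Downtown lot

Round 1 first-place votes: the East site 6, the West site 0, the Riverside lot 9, the Downtown lot 11.
the Downtown lot and the Riverside lot advance.
Runoff: the Downtown lot is preferred to the Riverside lot by 17 voters; the Riverside lot by 9.
the Downtown lot wins the runoff.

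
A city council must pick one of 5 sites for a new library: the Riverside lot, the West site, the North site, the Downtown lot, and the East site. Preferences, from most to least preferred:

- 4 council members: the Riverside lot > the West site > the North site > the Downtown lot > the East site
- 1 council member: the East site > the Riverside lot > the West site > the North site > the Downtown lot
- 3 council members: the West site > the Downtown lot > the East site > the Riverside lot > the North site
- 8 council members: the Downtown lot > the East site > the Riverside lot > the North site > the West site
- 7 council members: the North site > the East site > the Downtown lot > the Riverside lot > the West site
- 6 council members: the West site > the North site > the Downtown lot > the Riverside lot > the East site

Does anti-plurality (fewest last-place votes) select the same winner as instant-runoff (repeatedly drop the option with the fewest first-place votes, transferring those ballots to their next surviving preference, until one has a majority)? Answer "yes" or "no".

no

Anti-plurality — last-place votes: the Riverside lot 0, the West site 15, the North site 3, the Downtown lot 1, the East site 10. Winner: the Riverside lot.
Instant-runoff — R1 the Riverside lot 4, the West site 9, the North site 7, the Downtown lot 8, the East site 1 (the East site out); R2 the Riverside lot 5, the West site 9, the North site 7, the Downtown lot 8 (the Riverside lot out); R3 the West site 14, the North site 7, the Downtown lot 8 (the North site out); R4 the West site 14, the Downtown lot 15 (the Downtown lot winner). Winner: the Downtown lot.
The two methods disagree.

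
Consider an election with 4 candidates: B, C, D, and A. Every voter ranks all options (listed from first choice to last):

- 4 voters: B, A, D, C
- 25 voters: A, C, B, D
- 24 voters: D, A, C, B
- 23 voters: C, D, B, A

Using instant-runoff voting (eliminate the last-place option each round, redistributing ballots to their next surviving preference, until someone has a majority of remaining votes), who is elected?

D

Round 1: B 4, C 23, D 24, A 25. Eliminate B.
Round 2: C 23, D 24, A 29. Eliminate C.
Round 3: D 47, A 29. D has a majority.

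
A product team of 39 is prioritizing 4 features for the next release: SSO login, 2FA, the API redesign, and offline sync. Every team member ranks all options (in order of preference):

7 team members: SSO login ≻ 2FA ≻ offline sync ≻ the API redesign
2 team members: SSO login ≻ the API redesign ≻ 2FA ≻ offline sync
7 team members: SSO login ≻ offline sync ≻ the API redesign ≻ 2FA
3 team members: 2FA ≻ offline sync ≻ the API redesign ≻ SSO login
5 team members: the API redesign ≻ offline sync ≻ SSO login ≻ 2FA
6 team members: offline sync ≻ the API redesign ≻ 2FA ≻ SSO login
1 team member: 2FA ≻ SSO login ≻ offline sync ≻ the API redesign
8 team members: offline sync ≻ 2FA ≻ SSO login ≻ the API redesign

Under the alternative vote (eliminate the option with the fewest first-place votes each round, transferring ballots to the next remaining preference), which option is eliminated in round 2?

Round 1: SSO login 16, 2FA 4, the API redesign 5, offline sync 14. Eliminate 2FA.
Round 2: SSO login 17, the API redesign 5, offline sync 17. Eliminate the API redesign.

the API redesign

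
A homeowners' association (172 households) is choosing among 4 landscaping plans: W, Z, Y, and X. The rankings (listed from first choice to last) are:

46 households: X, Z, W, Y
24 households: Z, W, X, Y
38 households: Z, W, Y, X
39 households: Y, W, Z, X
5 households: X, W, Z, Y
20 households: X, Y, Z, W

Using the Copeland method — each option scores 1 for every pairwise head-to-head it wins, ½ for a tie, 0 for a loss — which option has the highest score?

Z

W: beats Y and X; loses to Z → score 2.
Z: beats W, Y, and X → score 3.
Y: loses to W, Z, and X → score 0.
X: beats Y; loses to W and Z → score 1.
Z has the best pairwise record.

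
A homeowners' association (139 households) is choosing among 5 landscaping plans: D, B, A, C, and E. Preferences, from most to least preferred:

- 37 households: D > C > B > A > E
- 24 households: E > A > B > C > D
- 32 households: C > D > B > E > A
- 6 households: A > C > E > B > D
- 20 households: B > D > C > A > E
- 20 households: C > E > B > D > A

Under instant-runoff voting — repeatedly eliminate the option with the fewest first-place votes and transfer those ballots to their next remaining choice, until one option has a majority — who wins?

Round 1: D 37, B 20, A 6, C 52, E 24. Eliminate A.
Round 2: D 37, B 20, C 58, E 24. Eliminate B.
Round 3: D 57, C 58, E 24. Eliminate E.
Round 4: D 57, C 82. C has a majority.

C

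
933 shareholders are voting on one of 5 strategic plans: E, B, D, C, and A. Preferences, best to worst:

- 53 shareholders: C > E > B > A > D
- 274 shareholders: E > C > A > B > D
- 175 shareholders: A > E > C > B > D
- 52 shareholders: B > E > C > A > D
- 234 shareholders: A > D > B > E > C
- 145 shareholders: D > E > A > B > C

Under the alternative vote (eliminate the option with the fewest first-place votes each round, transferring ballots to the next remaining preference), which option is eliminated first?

B

Round 1: E 274, B 52, D 145, C 53, A 409. Eliminate B.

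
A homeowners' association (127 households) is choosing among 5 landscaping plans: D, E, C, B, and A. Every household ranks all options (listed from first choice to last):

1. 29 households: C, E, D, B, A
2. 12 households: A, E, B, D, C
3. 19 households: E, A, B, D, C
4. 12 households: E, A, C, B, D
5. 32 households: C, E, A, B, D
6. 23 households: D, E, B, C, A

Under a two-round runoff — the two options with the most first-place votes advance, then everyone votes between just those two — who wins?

E

Round 1 first-place votes: D 23, E 31, C 61, B 0, A 12.
C and E advance.
Runoff: C is preferred to E by 61 voters; E by 66.
E wins the runoff.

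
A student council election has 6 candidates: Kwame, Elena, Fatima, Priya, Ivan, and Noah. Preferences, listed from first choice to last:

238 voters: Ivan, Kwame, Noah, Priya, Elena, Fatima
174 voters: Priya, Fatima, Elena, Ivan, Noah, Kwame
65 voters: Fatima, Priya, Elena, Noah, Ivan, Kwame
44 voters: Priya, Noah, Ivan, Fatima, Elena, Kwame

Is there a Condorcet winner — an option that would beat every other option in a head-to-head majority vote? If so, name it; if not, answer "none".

Priya

Priya vs Kwame: 283–238 for Priya.
Priya vs Elena: 521–0 for Priya.
Priya vs Fatima: 456–65 for Priya.
Priya vs Ivan: 283–238 for Priya.
Priya vs Noah: 283–238 for Priya.
Priya beats every other option head-to-head.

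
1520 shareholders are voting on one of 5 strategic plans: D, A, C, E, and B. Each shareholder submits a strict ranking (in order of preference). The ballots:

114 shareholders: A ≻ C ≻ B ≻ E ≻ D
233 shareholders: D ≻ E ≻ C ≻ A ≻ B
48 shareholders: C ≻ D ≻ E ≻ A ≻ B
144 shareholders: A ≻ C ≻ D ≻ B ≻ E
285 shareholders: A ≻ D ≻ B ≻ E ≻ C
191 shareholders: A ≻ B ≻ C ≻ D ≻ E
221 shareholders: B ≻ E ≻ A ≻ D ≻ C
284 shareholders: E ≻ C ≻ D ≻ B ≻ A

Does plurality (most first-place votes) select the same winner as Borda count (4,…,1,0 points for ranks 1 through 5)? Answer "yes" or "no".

Plurality — first-place votes: D 233, A 734, C 48, E 284, B 221. Winner: A.
Borda — scores: D 3199, A 3659, C 2666, E 2993, B 2683. Winner: A.
The two methods agree.

yes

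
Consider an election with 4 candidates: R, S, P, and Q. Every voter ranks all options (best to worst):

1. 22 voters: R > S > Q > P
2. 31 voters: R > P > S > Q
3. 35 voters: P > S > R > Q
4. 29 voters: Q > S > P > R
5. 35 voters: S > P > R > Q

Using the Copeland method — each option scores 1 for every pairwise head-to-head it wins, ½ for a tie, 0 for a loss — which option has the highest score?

S

R: beats Q; loses to S and P → score 1.
S: beats R, P, and Q → score 3.
P: beats R and Q; loses to S → score 2.
Q: loses to R, S, and P → score 0.
S has the best pairwise record.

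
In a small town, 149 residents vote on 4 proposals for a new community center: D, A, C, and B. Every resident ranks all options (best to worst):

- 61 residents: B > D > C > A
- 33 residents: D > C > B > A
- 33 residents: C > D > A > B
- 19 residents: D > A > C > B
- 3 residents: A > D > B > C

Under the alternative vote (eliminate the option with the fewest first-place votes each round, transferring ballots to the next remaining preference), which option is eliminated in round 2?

Round 1: D 52, A 3, C 33, B 61. Eliminate A.
Round 2: D 55, C 33, B 61. Eliminate C.

C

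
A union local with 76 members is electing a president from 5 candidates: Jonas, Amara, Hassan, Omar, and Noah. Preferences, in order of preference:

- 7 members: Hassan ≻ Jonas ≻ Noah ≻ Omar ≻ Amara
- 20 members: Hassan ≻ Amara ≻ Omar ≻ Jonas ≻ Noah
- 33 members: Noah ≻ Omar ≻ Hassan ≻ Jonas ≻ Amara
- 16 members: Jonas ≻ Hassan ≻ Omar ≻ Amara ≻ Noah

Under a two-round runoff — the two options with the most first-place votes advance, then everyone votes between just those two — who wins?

Round 1 first-place votes: Jonas 16, Amara 0, Hassan 27, Omar 0, Noah 33.
Noah and Hassan advance.
Runoff: Noah is preferred to Hassan by 33 voters; Hassan by 43.
Hassan wins the runoff.

Hassan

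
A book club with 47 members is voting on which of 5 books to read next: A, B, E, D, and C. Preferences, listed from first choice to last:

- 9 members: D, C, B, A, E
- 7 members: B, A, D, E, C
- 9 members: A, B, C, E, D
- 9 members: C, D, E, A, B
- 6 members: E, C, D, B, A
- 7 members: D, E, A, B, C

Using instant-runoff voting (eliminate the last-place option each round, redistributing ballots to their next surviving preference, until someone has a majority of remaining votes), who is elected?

D

Round 1: A 9, B 7, E 6, D 16, C 9. Eliminate E.
Round 2: A 9, B 7, D 16, C 15. Eliminate B.
Round 3: A 16, D 16, C 15. Eliminate C.
Round 4: A 16, D 31. D has a majority.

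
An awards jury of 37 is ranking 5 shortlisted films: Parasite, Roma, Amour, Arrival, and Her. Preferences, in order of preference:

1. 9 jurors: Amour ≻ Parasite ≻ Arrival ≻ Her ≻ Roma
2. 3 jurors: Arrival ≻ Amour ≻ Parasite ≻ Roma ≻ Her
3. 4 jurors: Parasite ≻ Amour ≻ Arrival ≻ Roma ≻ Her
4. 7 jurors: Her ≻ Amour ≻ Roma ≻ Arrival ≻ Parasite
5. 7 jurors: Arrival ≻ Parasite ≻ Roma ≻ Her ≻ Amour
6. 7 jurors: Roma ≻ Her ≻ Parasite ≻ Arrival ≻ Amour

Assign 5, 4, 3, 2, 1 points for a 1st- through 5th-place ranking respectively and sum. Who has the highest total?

Parasite

Parasite: 9·4 + 3·3 + 4·5 + 7·1 + 7·4 + 7·3 = 121
Roma: 9·1 + 3·2 + 4·2 + 7·3 + 7·3 + 7·5 = 100
Amour: 9·5 + 3·4 + 4·4 + 7·4 + 7·1 + 7·1 = 115
Arrival: 9·3 + 3·5 + 4·3 + 7·2 + 7·5 + 7·2 = 117
Her: 9·2 + 3·1 + 4·1 + 7·5 + 7·2 + 7·4 = 102
Parasite has the highest Borda score (121).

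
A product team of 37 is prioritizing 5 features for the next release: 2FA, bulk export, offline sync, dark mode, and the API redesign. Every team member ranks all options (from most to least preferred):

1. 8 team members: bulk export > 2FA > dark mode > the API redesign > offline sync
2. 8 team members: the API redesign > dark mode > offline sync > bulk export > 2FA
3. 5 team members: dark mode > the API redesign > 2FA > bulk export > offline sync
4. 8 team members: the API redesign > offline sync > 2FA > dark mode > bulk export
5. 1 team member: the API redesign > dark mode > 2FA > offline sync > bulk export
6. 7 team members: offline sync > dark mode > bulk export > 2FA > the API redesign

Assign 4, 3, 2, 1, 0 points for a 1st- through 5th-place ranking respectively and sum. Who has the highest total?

2FA: 8·3 + 8·0 + 5·2 + 8·2 + 1·2 + 7·1 = 59
bulk export: 8·4 + 8·1 + 5·1 + 8·0 + 1·0 + 7·2 = 59
offline sync: 8·0 + 8·2 + 5·0 + 8·3 + 1·1 + 7·4 = 69
dark mode: 8·2 + 8·3 + 5·4 + 8·1 + 1·3 + 7·3 = 92
the API redesign: 8·1 + 8·4 + 5·3 + 8·4 + 1·4 + 7·0 = 91
dark mode has the highest Borda score (92).

dark mode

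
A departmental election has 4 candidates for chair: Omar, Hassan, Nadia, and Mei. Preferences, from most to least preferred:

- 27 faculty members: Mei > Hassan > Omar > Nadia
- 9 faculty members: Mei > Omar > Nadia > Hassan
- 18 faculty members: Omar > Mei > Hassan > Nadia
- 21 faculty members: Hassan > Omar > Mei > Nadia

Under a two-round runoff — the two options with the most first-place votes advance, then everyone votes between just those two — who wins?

Round 1 first-place votes: Omar 18, Hassan 21, Nadia 0, Mei 36.
Mei and Hassan advance.
Runoff: Mei is preferred to Hassan by 54 voters; Hassan by 21.
Mei wins the runoff.

Mei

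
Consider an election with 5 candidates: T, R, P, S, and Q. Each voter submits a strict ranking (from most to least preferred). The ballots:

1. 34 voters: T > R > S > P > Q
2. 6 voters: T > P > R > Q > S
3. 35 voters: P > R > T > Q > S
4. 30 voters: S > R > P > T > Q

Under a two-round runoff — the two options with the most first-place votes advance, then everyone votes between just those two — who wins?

Round 1 first-place votes: T 40, R 0, P 35, S 30, Q 0.
T and P advance.
Runoff: T is preferred to P by 40 voters; P by 65.
P wins the runoff.

P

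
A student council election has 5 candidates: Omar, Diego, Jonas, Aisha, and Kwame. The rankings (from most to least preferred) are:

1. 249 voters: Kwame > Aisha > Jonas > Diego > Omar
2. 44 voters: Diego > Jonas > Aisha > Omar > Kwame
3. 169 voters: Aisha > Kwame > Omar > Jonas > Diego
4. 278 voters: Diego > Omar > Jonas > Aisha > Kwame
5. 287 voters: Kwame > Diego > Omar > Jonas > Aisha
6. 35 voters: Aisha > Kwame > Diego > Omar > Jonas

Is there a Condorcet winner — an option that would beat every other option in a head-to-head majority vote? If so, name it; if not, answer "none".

Kwame vs Omar: 740–322 for Kwame.
Kwame vs Diego: 740–322 for Kwame.
Kwame vs Jonas: 740–322 for Kwame.
Kwame vs Aisha: 536–526 for Kwame.
Kwame beats every other option head-to-head.

Kwame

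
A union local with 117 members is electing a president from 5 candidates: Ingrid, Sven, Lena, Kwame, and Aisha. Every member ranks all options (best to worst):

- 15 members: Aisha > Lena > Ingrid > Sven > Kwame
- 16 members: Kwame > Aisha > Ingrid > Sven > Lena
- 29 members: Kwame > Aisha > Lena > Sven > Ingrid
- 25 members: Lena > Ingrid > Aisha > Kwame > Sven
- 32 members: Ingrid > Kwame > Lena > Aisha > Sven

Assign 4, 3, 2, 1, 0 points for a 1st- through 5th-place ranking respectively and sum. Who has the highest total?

Kwame

Ingrid: 15·2 + 16·2 + 29·0 + 25·3 + 32·4 = 265
Sven: 15·1 + 16·1 + 29·1 + 25·0 + 32·0 = 60
Lena: 15·3 + 16·0 + 29·2 + 25·4 + 32·2 = 267
Kwame: 15·0 + 16·4 + 29·4 + 25·1 + 32·3 = 301
Aisha: 15·4 + 16·3 + 29·3 + 25·2 + 32·1 = 277
Kwame has the highest Borda score (301).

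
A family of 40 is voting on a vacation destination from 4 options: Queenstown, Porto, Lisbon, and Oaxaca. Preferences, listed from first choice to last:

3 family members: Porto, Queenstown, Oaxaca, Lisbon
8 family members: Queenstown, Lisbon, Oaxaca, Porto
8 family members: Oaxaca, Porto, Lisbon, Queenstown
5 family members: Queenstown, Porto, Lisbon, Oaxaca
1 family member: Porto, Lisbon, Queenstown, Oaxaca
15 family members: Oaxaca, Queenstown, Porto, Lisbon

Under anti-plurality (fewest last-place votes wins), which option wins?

Oaxaca

Last-place votes: Queenstown 8, Porto 8, Lisbon 18, Oaxaca 6.
Oaxaca is ranked last by the fewest voters, so Oaxaca wins.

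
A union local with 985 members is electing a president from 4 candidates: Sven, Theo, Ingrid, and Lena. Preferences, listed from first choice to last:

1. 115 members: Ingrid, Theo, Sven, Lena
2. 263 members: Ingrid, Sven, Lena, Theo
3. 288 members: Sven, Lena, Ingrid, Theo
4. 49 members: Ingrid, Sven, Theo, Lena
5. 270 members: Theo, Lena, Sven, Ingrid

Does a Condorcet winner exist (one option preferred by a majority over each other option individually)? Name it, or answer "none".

Sven

Sven vs Theo: 600–385 for Sven.
Sven vs Ingrid: 558–427 for Sven.
Sven vs Lena: 715–270 for Sven.
Sven beats every other option head-to-head.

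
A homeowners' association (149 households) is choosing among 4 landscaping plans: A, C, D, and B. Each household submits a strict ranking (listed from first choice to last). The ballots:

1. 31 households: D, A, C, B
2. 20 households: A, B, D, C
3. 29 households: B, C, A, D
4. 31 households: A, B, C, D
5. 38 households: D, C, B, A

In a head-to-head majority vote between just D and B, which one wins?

B

Voters preferring D to B: 69; preferring B to D: 80.
B wins the head-to-head.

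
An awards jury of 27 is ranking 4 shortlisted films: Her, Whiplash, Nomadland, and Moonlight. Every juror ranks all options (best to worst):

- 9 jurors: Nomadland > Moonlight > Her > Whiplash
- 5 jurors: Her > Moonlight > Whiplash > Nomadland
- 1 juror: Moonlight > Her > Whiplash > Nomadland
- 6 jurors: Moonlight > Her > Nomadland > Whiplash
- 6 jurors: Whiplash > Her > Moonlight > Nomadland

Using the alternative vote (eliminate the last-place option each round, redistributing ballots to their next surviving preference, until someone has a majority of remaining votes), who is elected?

Moonlight

Round 1: Her 5, Whiplash 6, Nomadland 9, Moonlight 7. Eliminate Her.
Round 2: Whiplash 6, Nomadland 9, Moonlight 12. Eliminate Whiplash.
Round 3: Nomadland 9, Moonlight 18. Moonlight has a majority.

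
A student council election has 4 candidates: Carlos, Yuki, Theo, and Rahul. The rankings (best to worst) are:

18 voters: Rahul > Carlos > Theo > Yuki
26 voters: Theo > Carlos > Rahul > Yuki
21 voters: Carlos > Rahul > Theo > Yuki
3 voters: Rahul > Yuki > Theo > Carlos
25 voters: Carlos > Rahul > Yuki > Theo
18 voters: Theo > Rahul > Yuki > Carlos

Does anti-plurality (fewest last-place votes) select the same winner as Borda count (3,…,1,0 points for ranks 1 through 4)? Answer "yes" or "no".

Anti-plurality — last-place votes: Carlos 21, Yuki 65, Theo 25, Rahul 0. Winner: Rahul.
Borda — scores: Carlos 226, Yuki 49, Theo 174, Rahul 217. Winner: Carlos.
The two methods disagree.

no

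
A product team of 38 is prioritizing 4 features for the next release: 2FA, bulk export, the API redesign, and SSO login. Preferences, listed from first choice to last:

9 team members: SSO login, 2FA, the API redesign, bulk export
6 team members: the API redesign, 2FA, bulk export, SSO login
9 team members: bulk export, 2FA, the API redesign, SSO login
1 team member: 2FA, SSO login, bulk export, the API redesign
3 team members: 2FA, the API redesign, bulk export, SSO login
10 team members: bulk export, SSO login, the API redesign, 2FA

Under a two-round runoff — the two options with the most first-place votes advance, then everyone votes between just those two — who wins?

bulk export

Round 1 first-place votes: 2FA 4, bulk export 19, the API redesign 6, SSO login 9.
bulk export and SSO login advance.
Runoff: bulk export is preferred to SSO login by 28 voters; SSO login by 10.
bulk export wins the runoff.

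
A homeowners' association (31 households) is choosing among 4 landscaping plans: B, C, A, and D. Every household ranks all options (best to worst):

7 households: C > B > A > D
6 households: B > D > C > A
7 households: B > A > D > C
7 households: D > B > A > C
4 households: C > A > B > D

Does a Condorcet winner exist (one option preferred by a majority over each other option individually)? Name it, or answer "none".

B

B vs C: 20–11 for B.
B vs A: 27–4 for B.
B vs D: 24–7 for B.
B beats every other option head-to-head.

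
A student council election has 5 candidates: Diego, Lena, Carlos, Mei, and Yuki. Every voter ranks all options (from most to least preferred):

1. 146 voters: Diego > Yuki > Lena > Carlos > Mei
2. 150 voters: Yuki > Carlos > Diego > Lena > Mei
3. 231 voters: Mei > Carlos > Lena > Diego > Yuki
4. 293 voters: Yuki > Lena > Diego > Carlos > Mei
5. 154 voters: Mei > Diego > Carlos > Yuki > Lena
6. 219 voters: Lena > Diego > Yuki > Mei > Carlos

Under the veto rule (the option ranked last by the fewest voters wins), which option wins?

Diego

Last-place votes: Diego 0, Lena 154, Carlos 219, Mei 589, Yuki 231.
Diego is ranked last by the fewest voters, so Diego wins.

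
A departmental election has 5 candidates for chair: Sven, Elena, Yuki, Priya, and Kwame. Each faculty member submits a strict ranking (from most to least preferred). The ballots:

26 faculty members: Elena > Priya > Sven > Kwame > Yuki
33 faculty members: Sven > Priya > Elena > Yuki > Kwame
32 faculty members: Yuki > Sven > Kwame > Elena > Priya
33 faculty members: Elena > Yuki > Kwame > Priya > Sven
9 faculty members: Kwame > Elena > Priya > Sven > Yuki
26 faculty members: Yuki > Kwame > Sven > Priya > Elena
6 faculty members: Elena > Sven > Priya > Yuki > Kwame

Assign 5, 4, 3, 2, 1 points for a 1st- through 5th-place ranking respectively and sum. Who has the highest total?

Elena

Sven: 26·3 + 33·5 + 32·4 + 33·1 + 9·2 + 26·3 + 6·4 = 524
Elena: 26·5 + 33·3 + 32·2 + 33·5 + 9·4 + 26·1 + 6·5 = 550
Yuki: 26·1 + 33·2 + 32·5 + 33·4 + 9·1 + 26·5 + 6·2 = 535
Priya: 26·4 + 33·4 + 32·1 + 33·2 + 9·3 + 26·2 + 6·3 = 431
Kwame: 26·2 + 33·1 + 32·3 + 33·3 + 9·5 + 26·4 + 6·1 = 435
Elena has the highest Borda score (550).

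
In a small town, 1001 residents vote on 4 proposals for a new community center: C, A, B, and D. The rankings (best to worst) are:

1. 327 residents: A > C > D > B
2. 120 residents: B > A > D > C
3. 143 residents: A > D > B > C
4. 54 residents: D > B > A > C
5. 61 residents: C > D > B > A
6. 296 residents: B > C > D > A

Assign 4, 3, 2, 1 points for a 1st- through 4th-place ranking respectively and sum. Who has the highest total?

C: 327·3 + 120·1 + 143·1 + 54·1 + 61·4 + 296·3 = 2430
A: 327·4 + 120·3 + 143·4 + 54·2 + 61·1 + 296·1 = 2705
B: 327·1 + 120·4 + 143·2 + 54·3 + 61·2 + 296·4 = 2561
D: 327·2 + 120·2 + 143·3 + 54·4 + 61·3 + 296·2 = 2314
A has the highest Borda score (2705).

A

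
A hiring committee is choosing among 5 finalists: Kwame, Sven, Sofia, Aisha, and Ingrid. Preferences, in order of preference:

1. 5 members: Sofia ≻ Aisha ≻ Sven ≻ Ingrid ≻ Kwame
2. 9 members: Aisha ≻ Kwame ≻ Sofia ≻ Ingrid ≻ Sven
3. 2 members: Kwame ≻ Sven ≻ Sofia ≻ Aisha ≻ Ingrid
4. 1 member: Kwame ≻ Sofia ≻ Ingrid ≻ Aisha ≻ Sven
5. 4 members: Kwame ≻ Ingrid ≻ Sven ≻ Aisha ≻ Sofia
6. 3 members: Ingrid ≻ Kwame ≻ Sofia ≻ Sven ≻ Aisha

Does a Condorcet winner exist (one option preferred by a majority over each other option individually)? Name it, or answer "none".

Aisha

Aisha vs Kwame: 14–10 for Aisha.
Aisha vs Sven: 15–9 for Aisha.
Aisha vs Sofia: 13–11 for Aisha.
Aisha vs Ingrid: 16–8 for Aisha.
Aisha beats every other option head-to-head.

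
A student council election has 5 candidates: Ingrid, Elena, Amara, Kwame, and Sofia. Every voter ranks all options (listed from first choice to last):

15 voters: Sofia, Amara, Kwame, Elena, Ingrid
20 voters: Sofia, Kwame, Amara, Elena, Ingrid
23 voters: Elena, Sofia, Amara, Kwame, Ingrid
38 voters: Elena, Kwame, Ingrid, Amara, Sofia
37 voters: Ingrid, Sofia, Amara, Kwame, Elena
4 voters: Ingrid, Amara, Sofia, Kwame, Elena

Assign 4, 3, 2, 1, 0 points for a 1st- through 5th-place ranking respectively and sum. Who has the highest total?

Sofia

Ingrid: 15·0 + 20·0 + 23·0 + 38·2 + 37·4 + 4·4 = 240
Elena: 15·1 + 20·1 + 23·4 + 38·4 + 37·0 + 4·0 = 279
Amara: 15·3 + 20·2 + 23·2 + 38·1 + 37·2 + 4·3 = 255
Kwame: 15·2 + 20·3 + 23·1 + 38·3 + 37·1 + 4·1 = 268
Sofia: 15·4 + 20·4 + 23·3 + 38·0 + 37·3 + 4·2 = 328
Sofia has the highest Borda score (328).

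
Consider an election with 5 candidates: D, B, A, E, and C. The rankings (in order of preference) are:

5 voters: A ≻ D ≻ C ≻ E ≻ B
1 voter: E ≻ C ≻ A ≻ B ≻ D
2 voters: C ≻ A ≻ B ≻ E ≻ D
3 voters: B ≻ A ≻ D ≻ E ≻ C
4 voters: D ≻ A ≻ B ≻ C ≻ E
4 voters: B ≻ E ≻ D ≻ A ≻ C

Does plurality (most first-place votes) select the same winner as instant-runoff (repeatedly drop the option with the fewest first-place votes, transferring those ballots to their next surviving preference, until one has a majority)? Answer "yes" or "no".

no

Plurality — first-place votes: D 4, B 7, A 5, E 1, C 2. Winner: B.
Instant-runoff — R1 D 4, B 7, A 5, E 1, C 2 (E out); R2 D 4, B 7, A 5, C 3 (C out); R3 D 4, B 7, A 8 (D out); R4 B 7, A 12 (A winner). Winner: A.
The two methods disagree.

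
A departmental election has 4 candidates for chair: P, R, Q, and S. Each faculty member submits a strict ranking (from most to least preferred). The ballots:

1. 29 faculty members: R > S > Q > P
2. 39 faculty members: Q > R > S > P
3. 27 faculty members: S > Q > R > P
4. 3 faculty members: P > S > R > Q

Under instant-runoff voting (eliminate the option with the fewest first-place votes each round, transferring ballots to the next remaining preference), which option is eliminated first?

Round 1: P 3, R 29, Q 39, S 27. Eliminate P.

P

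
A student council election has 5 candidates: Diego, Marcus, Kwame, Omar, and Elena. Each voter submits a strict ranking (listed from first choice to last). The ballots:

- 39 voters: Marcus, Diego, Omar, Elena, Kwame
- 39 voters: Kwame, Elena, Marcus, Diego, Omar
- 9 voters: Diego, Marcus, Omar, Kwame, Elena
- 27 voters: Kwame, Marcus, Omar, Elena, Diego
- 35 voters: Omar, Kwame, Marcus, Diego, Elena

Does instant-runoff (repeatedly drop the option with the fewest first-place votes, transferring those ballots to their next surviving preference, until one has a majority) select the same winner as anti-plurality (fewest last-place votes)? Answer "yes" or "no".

Instant-runoff — R1 Diego 9, Marcus 39, Kwame 66, Omar 35, Elena 0 (Elena out); R2 Diego 9, Marcus 39, Kwame 66, Omar 35 (Diego out); R3 Marcus 48, Kwame 66, Omar 35 (Omar out); R4 Marcus 48, Kwame 101 (Kwame winner). Winner: Kwame.
Anti-plurality — last-place votes: Diego 27, Marcus 0, Kwame 39, Omar 39, Elena 44. Winner: Marcus.
The two methods disagree.

no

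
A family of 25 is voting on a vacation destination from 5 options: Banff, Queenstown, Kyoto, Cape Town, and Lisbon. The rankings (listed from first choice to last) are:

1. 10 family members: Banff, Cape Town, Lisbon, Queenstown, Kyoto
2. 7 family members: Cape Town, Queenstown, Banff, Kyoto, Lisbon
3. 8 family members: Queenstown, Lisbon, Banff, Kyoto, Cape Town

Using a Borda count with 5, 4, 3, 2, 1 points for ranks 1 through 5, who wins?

Banff

Banff: 10·5 + 7·3 + 8·3 = 95
Queenstown: 10·2 + 7·4 + 8·5 = 88
Kyoto: 10·1 + 7·2 + 8·2 = 40
Cape Town: 10·4 + 7·5 + 8·1 = 83
Lisbon: 10·3 + 7·1 + 8·4 = 69
Banff has the highest Borda score (95).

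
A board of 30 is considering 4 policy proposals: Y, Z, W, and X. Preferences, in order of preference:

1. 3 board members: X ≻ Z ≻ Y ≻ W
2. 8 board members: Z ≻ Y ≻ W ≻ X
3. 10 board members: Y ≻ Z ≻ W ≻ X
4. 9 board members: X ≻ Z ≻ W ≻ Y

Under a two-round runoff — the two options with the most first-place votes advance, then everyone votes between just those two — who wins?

Y

Round 1 first-place votes: Y 10, Z 8, W 0, X 12.
X and Y advance.
Runoff: X is preferred to Y by 12 voters; Y by 18.
Y wins the runoff.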